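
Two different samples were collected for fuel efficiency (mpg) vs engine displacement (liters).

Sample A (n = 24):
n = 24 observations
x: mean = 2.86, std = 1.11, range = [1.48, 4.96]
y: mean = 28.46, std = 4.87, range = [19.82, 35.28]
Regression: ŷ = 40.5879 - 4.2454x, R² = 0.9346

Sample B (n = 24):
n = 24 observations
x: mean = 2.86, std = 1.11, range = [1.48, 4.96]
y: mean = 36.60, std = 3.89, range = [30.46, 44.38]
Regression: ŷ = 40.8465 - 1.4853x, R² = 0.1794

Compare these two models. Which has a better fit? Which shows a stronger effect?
Model A has the better fit (R² = 0.9346 vs 0.1794). Model A shows the stronger effect (|β₁| = 4.2454 vs 1.4853).

Model Comparison:

Which explains more variance? (R²)
- Model A: R² = 0.9346 → 93.46% of variance in fuel efficiency explained
- Model B: R² = 0.1794 → 17.94% of variance in fuel efficiency explained
- 0.9346 > 0.1794 → Model A has the better fit

Effect size (slope magnitude):
- Model A: β₁ = -4.2454 → predicted fuel efficiency falls 4.2454 mpg per additional liter of engine displacement
- Model B: β₁ = -1.4853 → predicted fuel efficiency falls 1.4853 mpg per additional liter of engine displacement
- |-4.2454| > |-1.4853| → Model A shows the stronger marginal effect

Note: R² measures how tightly points cluster around the line; β₁ measures how steep the line is — they answer different questions.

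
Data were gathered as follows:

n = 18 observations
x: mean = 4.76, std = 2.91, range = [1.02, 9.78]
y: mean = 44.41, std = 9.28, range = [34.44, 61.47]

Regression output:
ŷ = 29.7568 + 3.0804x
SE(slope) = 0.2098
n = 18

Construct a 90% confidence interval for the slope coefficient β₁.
The 90% CI for β₁ is (2.7141, 3.4467)

Confidence interval for the slope:

The 90% CI for β₁ is: β̂₁ ± t*(α/2, n-2) × SE(β̂₁)

Step 1: Find critical t-value
- Confidence level = 0.9
- Degrees of freedom = n - 2 = 18 - 2 = 16
- t*(α/2, 16) = 1.7459

Step 2: Calculate margin of error
Margin = 1.7459 × 0.2098 = 0.3663

Step 3: Construct interval
CI = 3.0804 ± 0.3663
CI = (2.7141, 3.4467)

Interpretation: each one-unit increase in x is associated with a change in mean y of between 2.7141 and 3.4467, with 90% confidence.
Both endpoints are positive, so the data support a genuinely positive slope at this confidence level.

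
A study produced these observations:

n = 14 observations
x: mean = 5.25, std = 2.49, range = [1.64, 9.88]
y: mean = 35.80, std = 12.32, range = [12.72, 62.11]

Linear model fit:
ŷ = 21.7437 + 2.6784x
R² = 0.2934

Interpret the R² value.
R² = 0.2934 means 29.34% of the variation in y is explained by the linear relationship with x. This indicates a weak fit.

R² (coefficient of determination) measures the proportion of variance in y explained by the regression model.

Here R² = 0.2934:
- Explained: 29.34% of the variation in y
- Unexplained (residual): 100% − 29.34% = 70.66%
- Rule of thumb (below 0.3 weak; 0.3 to below 0.7 moderate; 0.7 and above strong) → weak

Note: R² never decreases when predictors are added, so it should not be used alone to compare models of different size.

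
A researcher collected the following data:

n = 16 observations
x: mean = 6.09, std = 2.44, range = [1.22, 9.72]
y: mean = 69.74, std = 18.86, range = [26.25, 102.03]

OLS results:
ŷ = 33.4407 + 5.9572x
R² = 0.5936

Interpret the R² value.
About 59.36% of the variability in y is accounted for by the regression on x (R² = 0.5936) — a moderate linear fit.

R² = 1 − SS_res/SS_tot compares the residual scatter to the total scatter of y about its mean.

Here R² = 0.5936:
- Explained: 59.36% of the variation in y
- Unexplained (residual): 100% − 59.36% = 40.64%
- Rule of thumb (below 0.3 weak; 0.3 to below 0.7 moderate; 0.7 and above strong) → moderate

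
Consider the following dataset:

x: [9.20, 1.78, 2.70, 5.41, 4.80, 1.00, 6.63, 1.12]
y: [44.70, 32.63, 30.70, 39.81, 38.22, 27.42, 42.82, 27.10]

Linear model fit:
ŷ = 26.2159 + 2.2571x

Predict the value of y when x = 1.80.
ŷ = 30.2787

Plug x = 1.80 into the fitted line:

ŷ = 26.2159 + 2.2571 × 1.80
ŷ = 26.2159 + 4.0628
ŷ = 30.2787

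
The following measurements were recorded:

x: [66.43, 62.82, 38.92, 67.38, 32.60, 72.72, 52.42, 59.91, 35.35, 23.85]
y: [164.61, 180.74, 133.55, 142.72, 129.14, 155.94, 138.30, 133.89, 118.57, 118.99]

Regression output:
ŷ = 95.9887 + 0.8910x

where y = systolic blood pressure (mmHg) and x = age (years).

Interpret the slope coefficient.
An increase of one year in age is associated with a 0.8910 mmHg increase in predicted blood pressure.

β₁ = 0.8910 is the change in predicted blood pressure (mmHg) per additional year of age.

Interpretation:
- Age up by 1 year → predicted blood pressure increases by 0.8910 mmHg
- This is a linear approximation: the same per-unit change is assumed across the whole observed x range
- The sign (+) gives the direction; the magnitude 0.8910 gives the size of the effect per year

(β₀ = 95.9887 is the fitted value at x = 0 and is not part of the slope interpretation.)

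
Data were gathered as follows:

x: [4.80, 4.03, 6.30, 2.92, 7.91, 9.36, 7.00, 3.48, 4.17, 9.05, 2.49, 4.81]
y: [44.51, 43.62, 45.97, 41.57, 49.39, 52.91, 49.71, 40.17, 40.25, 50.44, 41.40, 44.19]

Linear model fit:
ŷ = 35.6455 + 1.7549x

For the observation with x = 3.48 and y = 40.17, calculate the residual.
Residual = -1.5826

The residual is the difference between the actual value and the predicted value:

Residual = y - ŷ

Step 1: Calculate predicted value
ŷ = 35.6455 + 1.7549 × 3.48
ŷ = 41.7526

Step 2: Calculate residual
Residual = 40.17 - 41.7526
Residual = -1.5826

Interpretation: the model overestimates the actual value by 1.5826 at this point (negative residual → observation lies below the fitted line).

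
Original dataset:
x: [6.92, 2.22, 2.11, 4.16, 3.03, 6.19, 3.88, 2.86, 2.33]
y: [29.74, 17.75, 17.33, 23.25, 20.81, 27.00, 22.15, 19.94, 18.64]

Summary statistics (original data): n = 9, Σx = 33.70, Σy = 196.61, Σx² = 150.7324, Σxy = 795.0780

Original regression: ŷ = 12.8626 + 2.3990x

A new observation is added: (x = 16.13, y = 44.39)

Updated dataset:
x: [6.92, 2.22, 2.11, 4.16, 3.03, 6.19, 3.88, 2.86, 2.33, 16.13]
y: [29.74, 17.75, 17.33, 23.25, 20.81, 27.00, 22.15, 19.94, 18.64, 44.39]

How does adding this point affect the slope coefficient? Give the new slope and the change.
The slope changes from 2.3990 to 1.9076 (change of -0.4914, or -20.5%).

The new point has HIGH LEVERAGE: x = 16.13 is far from the original mean x̄ = 33.70/9 ≈ 3.74 (original range [2.11, 6.92]).

Step 1: Update the sums with the new point (n goes from 9 to 10)
Σx  = 33.70 + 16.13 = 49.83
Σy  = 196.61 + 44.39 = 241.00
Σx² = 150.7324 + 16.13² = 150.7324 + 260.1769 = 410.9093
Σxy = 795.0780 + 16.13×44.39 = 795.0780 + 716.0107 = 1511.0887

Step 2: Recompute the slope with b₁ = (nΣxy − ΣxΣy) / (nΣx² − (Σx)²)
Numerator   = 10×1511.0887 − 49.83×241.00 = 15110.8870 − 12009.0300 = 3101.8570
Denominator = 10×410.9093 − 49.83² = 4109.0930 − 2483.0289 = 1626.0641
b₁(new) = 3101.8570 / 1626.0641 = 1.9076

(Same formula on the original sums: (9×795.0780 − 33.70×196.61) / (9×150.7324 − 33.70²) = 529.9450 / 220.9016 = 2.3990, matching the given fit.)

Step 3: Change in slope
Δβ₁ = 1.9076 − 2.3990 = -0.4914
Relative change = -0.4914 / 2.3990 × 100% = -20.5%
→ the slope decreases when the point is added.

A high-leverage point only changes the slope if it is off the original line; here y = 44.39 is below the original trend, so the slope decreases.
In practice: check such a point for data-entry or measurement error; investigate whether it comes from the same population as the rest of the sample.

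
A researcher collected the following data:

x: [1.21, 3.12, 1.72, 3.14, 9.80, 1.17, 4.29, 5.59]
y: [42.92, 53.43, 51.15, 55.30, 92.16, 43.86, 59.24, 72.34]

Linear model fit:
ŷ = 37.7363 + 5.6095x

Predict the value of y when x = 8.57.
ŷ = 85.8097

To predict y for x = 8.57, substitute into the regression equation:

ŷ = 37.7363 + 5.6095 × 8.57
ŷ = 37.7363 + 48.0734
ŷ = 85.8097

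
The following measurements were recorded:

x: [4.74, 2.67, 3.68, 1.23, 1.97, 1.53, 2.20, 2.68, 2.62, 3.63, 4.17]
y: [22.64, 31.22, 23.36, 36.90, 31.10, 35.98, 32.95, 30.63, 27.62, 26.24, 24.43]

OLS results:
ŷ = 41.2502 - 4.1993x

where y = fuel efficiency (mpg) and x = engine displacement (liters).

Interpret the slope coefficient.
For each additional liter of engine displacement, predicted fuel efficiency decreases by approximately 4.1993 mpg.

The slope coefficient β₁ = -4.1993 represents the marginal effect of engine displacement on fuel efficiency.

Interpretation:
- Engine displacement up by 1 liter → predicted fuel efficiency decreases by 4.1993 mpg
- This is a linear approximation: the same per-unit change is assumed across the whole observed x range
- The slope describes association in these data, not necessarily a causal effect

(β₀ = 41.2502 is the fitted value at x = 0 and is not part of the slope interpretation.)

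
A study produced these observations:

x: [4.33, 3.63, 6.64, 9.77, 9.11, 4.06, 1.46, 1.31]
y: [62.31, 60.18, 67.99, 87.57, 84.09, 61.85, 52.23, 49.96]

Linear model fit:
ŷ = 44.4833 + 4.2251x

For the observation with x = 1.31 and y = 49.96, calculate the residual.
Residual = -0.0582

The residual is the difference between the actual value and the predicted value:

Residual = y - ŷ

Step 1: Calculate predicted value
ŷ = 44.4833 + 4.2251 × 1.31
ŷ = 50.0182

Step 2: Calculate residual
Residual = 49.96 - 50.0182
Residual = -0.0582

Sign check: y < ŷ, so the point is below the line and the fit overestimates here.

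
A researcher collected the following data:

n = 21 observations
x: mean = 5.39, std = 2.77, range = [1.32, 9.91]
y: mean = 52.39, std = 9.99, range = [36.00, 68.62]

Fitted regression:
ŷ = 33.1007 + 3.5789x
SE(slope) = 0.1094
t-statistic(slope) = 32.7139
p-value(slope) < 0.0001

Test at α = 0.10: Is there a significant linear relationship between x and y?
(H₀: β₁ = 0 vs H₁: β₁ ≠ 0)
p-value < 0.0001 < α = 0.10, so we reject H₀. The relationship is significant.

Hypothesis test for the slope coefficient:

H₀: β₁ = 0 (no linear relationship)
H₁: β₁ ≠ 0 (linear relationship exists)

Test statistic: t = β̂₁ / SE(β̂₁) = 3.5789 / 0.1094 = 32.7139

With df = 19, the two-sided p-value for |t| = 32.7139 is <0.0001.

Decision rule: reject H₀ if p-value < α.
p-value < 0.0001 < α = 0.10 → reject H₀.

Conclusion: the linear association between x and y is significant at the 10% level.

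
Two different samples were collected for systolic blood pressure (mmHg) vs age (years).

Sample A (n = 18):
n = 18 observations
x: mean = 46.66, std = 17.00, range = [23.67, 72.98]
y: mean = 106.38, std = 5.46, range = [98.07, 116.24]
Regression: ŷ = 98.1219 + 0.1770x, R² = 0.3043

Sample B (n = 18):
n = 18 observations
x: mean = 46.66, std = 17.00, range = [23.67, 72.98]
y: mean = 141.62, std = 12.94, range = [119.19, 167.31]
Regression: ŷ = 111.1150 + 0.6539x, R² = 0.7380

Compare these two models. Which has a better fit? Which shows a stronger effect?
Model B has the better fit (R² = 0.7380 vs 0.3043). Model B shows the stronger effect (|β₁| = 0.6539 vs 0.1770).

Model Comparison:

Which explains more variance? (R²)
- Model A: R² = 0.3043 → 30.43% of variance in blood pressure explained
- Model B: R² = 0.7380 → 73.80% of variance in blood pressure explained
- 0.7380 > 0.3043 → Model B has the better fit

Strength of effect — compare |β₁|:
- Model A: β₁ = 0.1770 → predicted blood pressure rises 0.1770 mmHg per additional year of age
- Model B: β₁ = 0.6539 → predicted blood pressure rises 0.6539 mmHg per additional year of age
- |0.1770| < |0.6539| → Model B shows the stronger marginal effect

Note: R² measures how tightly points cluster around the line; β₁ measures how steep the line is — they answer different questions.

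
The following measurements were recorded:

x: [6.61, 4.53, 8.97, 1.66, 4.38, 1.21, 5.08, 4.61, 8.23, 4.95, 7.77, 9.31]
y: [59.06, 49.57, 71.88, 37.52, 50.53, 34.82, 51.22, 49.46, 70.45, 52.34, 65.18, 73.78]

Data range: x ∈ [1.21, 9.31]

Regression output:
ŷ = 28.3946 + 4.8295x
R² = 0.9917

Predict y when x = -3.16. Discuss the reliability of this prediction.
ŷ = 13.1334 (extrapolation — x = -3.16 lies outside [1.21, 9.31], so reliability is low).

Prediction calculation:
ŷ = 28.3946 + 4.8295 × (-3.16)
ŷ = 13.1334

Reliability:
- Data range: x ∈ [1.21, 9.31]
- Prediction point: x = -3.16 is 4.37 units below the observed range → this is EXTRAPOLATION, not interpolation

Why that matters here:
- The standard error of prediction grows with (x − x̄)², and x = -3.16 is far from x̄ = 5.61
- R² describes fit only over the sampled x values; it says nothing about behaviour beyond them
- Real relationships often flatten, saturate, or turn nonlinear at extremes

A defensible statement: 'if the linear trend continued to x = -3.16, y would be about 13.1334' — the premise is untested.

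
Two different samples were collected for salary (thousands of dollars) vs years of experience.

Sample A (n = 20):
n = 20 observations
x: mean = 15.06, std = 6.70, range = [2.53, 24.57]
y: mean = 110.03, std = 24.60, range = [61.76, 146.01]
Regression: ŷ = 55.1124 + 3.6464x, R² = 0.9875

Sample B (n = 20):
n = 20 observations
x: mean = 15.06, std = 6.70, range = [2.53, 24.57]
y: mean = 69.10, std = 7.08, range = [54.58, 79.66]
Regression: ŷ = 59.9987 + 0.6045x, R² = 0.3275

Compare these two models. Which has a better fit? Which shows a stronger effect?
Model A has the better fit (R² = 0.9875 vs 0.3275). Model A shows the stronger effect (|β₁| = 3.6464 vs 0.6045).

Model Comparison:

Goodness of fit (R²):
- Model A: R² = 0.9875 → 98.75% of variance in salary explained
- Model B: R² = 0.3275 → 32.75% of variance in salary explained
- 0.9875 > 0.3275 → Model A has the better fit

Which has the larger per-year effect? (|β₁|)
- Model A: β₁ = 3.6464 → predicted salary rises 3.6464 thousand dollars per additional year of experience
- Model B: β₁ = 0.6045 → predicted salary rises 0.6045 thousand dollars per additional year of experience
- |3.6464| > |0.6045| → Model A shows the stronger marginal effect

Notes:
- A steeper slope doesn't make a better model if the scatter around the line is large.
- R² measures how tightly points cluster around the line; β₁ measures how steep the line is — they answer different questions.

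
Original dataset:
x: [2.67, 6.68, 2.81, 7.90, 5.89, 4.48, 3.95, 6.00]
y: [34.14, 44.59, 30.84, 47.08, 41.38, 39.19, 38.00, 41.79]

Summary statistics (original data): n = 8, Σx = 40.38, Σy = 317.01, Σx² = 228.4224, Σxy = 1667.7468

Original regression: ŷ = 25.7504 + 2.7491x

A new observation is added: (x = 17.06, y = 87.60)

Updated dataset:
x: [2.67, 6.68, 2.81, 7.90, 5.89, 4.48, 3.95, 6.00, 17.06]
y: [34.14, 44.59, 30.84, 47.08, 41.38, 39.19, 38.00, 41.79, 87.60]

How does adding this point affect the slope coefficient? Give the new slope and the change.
Adding the point moves β₁ from 2.7491 to 3.7933, i.e. it increases by 1.0442 (+38.0%).

The new point has HIGH LEVERAGE: x = 17.06 is far from the original mean x̄ = 40.38/8 ≈ 5.05 (original range [2.67, 7.90]).

Step 1: Update the sums with the new point (n goes from 8 to 9)
Σx  = 40.38 + 17.06 = 57.44
Σy  = 317.01 + 87.60 = 404.61
Σx² = 228.4224 + 17.06² = 228.4224 + 291.0436 = 519.4660
Σxy = 1667.7468 + 17.06×87.60 = 1667.7468 + 1494.4560 = 3162.2028

Step 2: Recompute the slope with b₁ = (nΣxy − ΣxΣy) / (nΣx² − (Σx)²)
Numerator   = 9×3162.2028 − 57.44×404.61 = 28459.8252 − 23240.7984 = 5219.0268
Denominator = 9×519.4660 − 57.44² = 4675.1940 − 3299.3536 = 1375.8404
b₁(new) = 5219.0268 / 1375.8404 = 3.7933

(Same formula on the original sums: (8×1667.7468 − 40.38×317.01) / (8×228.4224 − 40.38²) = 541.1106 / 196.8348 = 2.7491, matching the given fit.)

Step 3: Change in slope
Δβ₁ = 3.7933 − 2.7491 = +1.0442
Relative change = +1.0442 / 2.7491 × 100% = +38.0%
→ the slope increases when the point is added.

A high-leverage point only changes the slope if it is off the original line; here y = 87.60 is above the original trend, so the slope increases.
In practice: examine leverage (hᵢ) and Cook's distance rather than deleting it automatically.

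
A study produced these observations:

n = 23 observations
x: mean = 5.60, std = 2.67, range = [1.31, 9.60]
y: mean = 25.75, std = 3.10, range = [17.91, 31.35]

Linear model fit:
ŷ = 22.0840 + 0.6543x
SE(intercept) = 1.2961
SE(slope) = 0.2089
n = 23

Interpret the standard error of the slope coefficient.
The slope 0.6543 is pinned down to within about ±0.2089 (one SE) by these data — relative uncertainty 31.9%, i.e. moderately precise.

SE(β̂₁) = s / √Sxx, where s is the residual standard deviation and Sxx = Σ(x − x̄)². It is the yardstick for how far β̂₁ = 0.6543 could plausibly be from the true slope.

Relative precision:
- SE / |β̂₁| = 0.2089 / 0.6543 = 31.9%
- Rule of thumb (under 20%: precise; 20% to under 50%: moderately precise; 50% or more: imprecise) → moderately precise

Link to the t-test: t = β̂₁ / SE(β̂₁) = 0.6543 / 0.2089 = 3.1321, the statistic for H₀: β₁ = 0.

What drives SE(β̂₁): more residual scatter → larger SE.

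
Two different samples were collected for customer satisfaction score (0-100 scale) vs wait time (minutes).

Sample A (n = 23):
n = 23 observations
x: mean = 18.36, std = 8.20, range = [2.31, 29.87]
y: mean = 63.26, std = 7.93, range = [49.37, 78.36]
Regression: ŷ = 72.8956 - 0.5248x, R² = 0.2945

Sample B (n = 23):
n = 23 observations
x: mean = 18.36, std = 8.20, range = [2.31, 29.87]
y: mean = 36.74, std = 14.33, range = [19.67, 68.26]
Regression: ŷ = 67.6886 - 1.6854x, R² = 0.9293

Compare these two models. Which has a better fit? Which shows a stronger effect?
Model B has the better fit (R² = 0.9293 vs 0.2945). Model B shows the stronger effect (|β₁| = 1.6854 vs 0.5248).

Model Comparison:

Fit — compare R²:
- Model A: R² = 0.2945 → 29.45% of variance in satisfaction score explained
- Model B: R² = 0.9293 → 92.93% of variance in satisfaction score explained
- 0.9293 > 0.2945 → Model B has the better fit

Which has the larger per-minute effect? (|β₁|)
- Model A: β₁ = -0.5248 → predicted satisfaction score falls 0.5248 points per additional minute of wait time
- Model B: β₁ = -1.6854 → predicted satisfaction score falls 1.6854 points per additional minute of wait time
- |-0.5248| < |-1.6854| → Model B shows the stronger marginal effect

Note: A better fit (higher R²) doesn't necessarily mean a more important relationship.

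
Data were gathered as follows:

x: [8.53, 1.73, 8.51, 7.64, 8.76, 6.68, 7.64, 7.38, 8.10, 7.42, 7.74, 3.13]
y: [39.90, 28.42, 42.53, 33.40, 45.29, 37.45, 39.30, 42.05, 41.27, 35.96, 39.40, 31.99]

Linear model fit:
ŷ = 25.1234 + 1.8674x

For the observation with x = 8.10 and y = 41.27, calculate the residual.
Residual = 1.0207

The residual is the difference between the actual value and the predicted value:

Residual = y - ŷ

Step 1: Calculate predicted value
ŷ = 25.1234 + 1.8674 × 8.10
ŷ = 40.2493

Step 2: Calculate residual
Residual = 41.27 - 40.2493
Residual = 1.0207

Sign check: y > ŷ, so the point is above the line and the fit underestimates here.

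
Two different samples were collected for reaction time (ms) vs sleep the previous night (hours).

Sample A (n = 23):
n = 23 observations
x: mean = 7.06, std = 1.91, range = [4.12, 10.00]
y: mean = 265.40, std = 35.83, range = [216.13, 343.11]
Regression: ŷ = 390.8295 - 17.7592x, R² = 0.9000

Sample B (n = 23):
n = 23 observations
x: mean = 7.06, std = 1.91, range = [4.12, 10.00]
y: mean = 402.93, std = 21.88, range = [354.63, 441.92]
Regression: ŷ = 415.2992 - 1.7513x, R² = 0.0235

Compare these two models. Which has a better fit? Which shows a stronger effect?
Model A has the better fit (R² = 0.9000 vs 0.0235). Model A shows the stronger effect (|β₁| = 17.7592 vs 1.7513).

Model Comparison:

Goodness of fit (R²):
- Model A: R² = 0.9000 → 90.00% of variance in reaction time explained
- Model B: R² = 0.0235 → 2.35% of variance in reaction time explained
- 0.9000 > 0.0235 → Model A has the better fit

Which has the larger per-hour effect? (|β₁|)
- Model A: β₁ = -17.7592 → predicted reaction time falls 17.7592 ms per additional hour of sleep
- Model B: β₁ = -1.7513 → predicted reaction time falls 1.7513 ms per additional hour of sleep
- |-17.7592| > |-1.7513| → Model A shows the stronger marginal effect

Note: A better fit (higher R²) doesn't necessarily mean a more important relationship.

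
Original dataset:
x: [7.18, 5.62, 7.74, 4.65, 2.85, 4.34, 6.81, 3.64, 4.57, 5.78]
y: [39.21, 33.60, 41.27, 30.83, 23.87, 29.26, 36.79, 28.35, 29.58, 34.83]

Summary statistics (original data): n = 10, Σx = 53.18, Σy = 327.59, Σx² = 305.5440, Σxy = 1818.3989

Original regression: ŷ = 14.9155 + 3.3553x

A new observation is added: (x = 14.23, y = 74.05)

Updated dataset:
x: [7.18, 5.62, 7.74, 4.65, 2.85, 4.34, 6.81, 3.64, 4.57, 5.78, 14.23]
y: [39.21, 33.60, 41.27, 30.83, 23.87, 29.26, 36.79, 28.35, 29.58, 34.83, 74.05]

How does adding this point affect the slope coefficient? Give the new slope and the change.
New slope β₁ = 4.3272 versus 3.3553 before: a change of +0.9719 (+29.0%).

The new point has HIGH LEVERAGE: x = 14.23 is far from the original mean x̄ = 53.18/10 ≈ 5.32 (original range [2.85, 7.74]).

Step 1: Update the sums with the new point (n goes from 10 to 11)
Σx  = 53.18 + 14.23 = 67.41
Σy  = 327.59 + 74.05 = 401.64
Σx² = 305.5440 + 14.23² = 305.5440 + 202.4929 = 508.0369
Σxy = 1818.3989 + 14.23×74.05 = 1818.3989 + 1053.7315 = 2872.1304

Step 2: Recompute the slope with b₁ = (nΣxy − ΣxΣy) / (nΣx² − (Σx)²)
Numerator   = 11×2872.1304 − 67.41×401.64 = 31593.4344 − 27074.5524 = 4518.8820
Denominator = 11×508.0369 − 67.41² = 5588.4059 − 4544.1081 = 1044.2978
b₁(new) = 4518.8820 / 1044.2978 = 4.3272

(Same formula on the original sums: (10×1818.3989 − 53.18×327.59) / (10×305.5440 − 53.18²) = 762.7528 / 227.3276 = 3.3553, matching the given fit.)

Step 3: Change in slope
Δβ₁ = 4.3272 − 3.3553 = +0.9719
Relative change = +0.9719 / 3.3553 × 100% = +29.0%
→ the slope increases when the point is added.

Because the point sits above the extension of the original line at a high-leverage x, it tilts the fit up.
In practice: examine leverage (hᵢ) and Cook's distance rather than deleting it automatically; investigate whether it comes from the same population as the rest of the sample.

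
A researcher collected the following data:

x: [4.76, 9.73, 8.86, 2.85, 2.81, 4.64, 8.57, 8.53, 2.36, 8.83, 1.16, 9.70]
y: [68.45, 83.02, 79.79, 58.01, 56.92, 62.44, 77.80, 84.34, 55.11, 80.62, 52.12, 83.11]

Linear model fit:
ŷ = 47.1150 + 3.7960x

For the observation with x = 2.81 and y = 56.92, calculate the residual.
Residual = -0.8618

The residual is the difference between the actual value and the predicted value:

Residual = y - ŷ

Step 1: Calculate predicted value
ŷ = 47.1150 + 3.7960 × 2.81
ŷ = 57.7818

Step 2: Calculate residual
Residual = 56.92 - 57.7818
Residual = -0.8618

Sign check: y < ŷ, so the point is below the line and the fit overestimates here.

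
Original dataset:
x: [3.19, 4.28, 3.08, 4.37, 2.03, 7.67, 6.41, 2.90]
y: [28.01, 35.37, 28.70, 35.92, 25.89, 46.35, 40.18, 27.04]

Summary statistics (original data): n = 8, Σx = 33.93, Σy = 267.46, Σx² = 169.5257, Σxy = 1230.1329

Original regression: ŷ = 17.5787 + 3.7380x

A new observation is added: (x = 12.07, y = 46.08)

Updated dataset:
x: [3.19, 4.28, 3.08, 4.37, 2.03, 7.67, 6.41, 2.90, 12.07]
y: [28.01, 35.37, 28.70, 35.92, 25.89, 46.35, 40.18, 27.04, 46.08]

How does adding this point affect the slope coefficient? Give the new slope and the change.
The slope changes from 3.7380 to 2.2944 (change of -1.4436, or -38.6%).

x = 12.07 lies well outside the original x-range [2.03, 7.67] (x̄ ≈ 4.24), so this observation has high leverage and can move the slope substantially.

Step 1: Update the sums with the new point (n goes from 8 to 9)
Σx  = 33.93 + 12.07 = 46.00
Σy  = 267.46 + 46.08 = 313.54
Σx² = 169.5257 + 12.07² = 169.5257 + 145.6849 = 315.2106
Σxy = 1230.1329 + 12.07×46.08 = 1230.1329 + 556.1856 = 1786.3185

Step 2: Recompute the slope with b₁ = (nΣxy − ΣxΣy) / (nΣx² − (Σx)²)
Numerator   = 9×1786.3185 − 46.00×313.54 = 16076.8665 − 14422.8400 = 1654.0265
Denominator = 9×315.2106 − 46.00² = 2836.8954 − 2116.0000 = 720.8954
b₁(new) = 1654.0265 / 720.8954 = 2.2944

(Same formula on the original sums: (8×1230.1329 − 33.93×267.46) / (8×169.5257 − 33.93²) = 766.1454 / 204.9607 = 3.7380, matching the given fit.)

Step 3: Change in slope
Δβ₁ = 2.2944 − 3.7380 = -1.4436
Relative change = -1.4436 / 3.7380 × 100% = -38.6%
→ the slope decreases when the point is added.

A high-leverage point only changes the slope if it is off the original line; here y = 46.08 is below the original trend, so the slope decreases.
In practice: investigate whether it comes from the same population as the rest of the sample; check such a point for data-entry or measurement error.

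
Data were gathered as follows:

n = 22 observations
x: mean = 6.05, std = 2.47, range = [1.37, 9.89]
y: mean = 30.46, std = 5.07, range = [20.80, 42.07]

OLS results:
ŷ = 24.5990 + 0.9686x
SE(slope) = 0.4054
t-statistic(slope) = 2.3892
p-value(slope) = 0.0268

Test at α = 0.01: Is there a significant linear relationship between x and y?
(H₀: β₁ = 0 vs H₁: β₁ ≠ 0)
Since p-value = 0.0268 ≥ α = 0.01, fail to reject H₀ — the slope is not significantly different from 0.

Hypothesis test for the slope coefficient:

H₀: β₁ = 0 (no linear relationship)
H₁: β₁ ≠ 0 (linear relationship exists)

Test statistic: t = β̂₁ / SE(β̂₁) = 0.9686 / 0.4054 = 2.3892

With df = 20, the two-sided p-value for |t| = 2.3892 is 0.0268.

Decision rule: reject H₀ if p-value < α.
p-value = 0.0268 ≥ α = 0.01 → fail to reject H₀.

At α = 0.01 the data do not provide convincing evidence of a nonzero slope.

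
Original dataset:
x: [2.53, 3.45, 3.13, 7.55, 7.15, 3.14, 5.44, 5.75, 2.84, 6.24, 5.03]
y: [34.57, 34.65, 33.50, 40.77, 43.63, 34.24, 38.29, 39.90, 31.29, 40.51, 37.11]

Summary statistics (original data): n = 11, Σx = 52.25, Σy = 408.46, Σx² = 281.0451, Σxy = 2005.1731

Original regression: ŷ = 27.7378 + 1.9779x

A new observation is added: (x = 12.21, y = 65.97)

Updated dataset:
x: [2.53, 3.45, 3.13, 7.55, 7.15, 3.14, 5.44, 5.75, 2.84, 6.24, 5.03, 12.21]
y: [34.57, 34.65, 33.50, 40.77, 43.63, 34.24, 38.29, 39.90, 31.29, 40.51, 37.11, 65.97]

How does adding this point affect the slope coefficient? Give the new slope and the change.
Adding the point moves β₁ from 1.9779 to 3.1261, i.e. it increases by 1.1482 (+58.1%).

The new point has HIGH LEVERAGE: x = 12.21 is far from the original mean x̄ = 52.25/11 ≈ 4.75 (original range [2.53, 7.55]).

Step 1: Update the sums with the new point (n goes from 11 to 12)
Σx  = 52.25 + 12.21 = 64.46
Σy  = 408.46 + 65.97 = 474.43
Σx² = 281.0451 + 12.21² = 281.0451 + 149.0841 = 430.1292
Σxy = 2005.1731 + 12.21×65.97 = 2005.1731 + 805.4937 = 2810.6668

Step 2: Recompute the slope with b₁ = (nΣxy − ΣxΣy) / (nΣx² − (Σx)²)
Numerator   = 12×2810.6668 − 64.46×474.43 = 33728.0016 − 30581.7578 = 3146.2438
Denominator = 12×430.1292 − 64.46² = 5161.5504 − 4155.0916 = 1006.4588
b₁(new) = 3146.2438 / 1006.4588 = 3.1261

(Same formula on the original sums: (11×2005.1731 − 52.25×408.46) / (11×281.0451 − 52.25²) = 714.8691 / 361.4336 = 1.9779, matching the given fit.)

Step 3: Change in slope
Δβ₁ = 3.1261 − 1.9779 = +1.1482
Relative change = +1.1482 / 1.9779 × 100% = +58.1%
→ the slope increases when the point is added.

Because the point sits above the extension of the original line at a high-leverage x, it tilts the fit up.
In practice: investigate whether it comes from the same population as the rest of the sample.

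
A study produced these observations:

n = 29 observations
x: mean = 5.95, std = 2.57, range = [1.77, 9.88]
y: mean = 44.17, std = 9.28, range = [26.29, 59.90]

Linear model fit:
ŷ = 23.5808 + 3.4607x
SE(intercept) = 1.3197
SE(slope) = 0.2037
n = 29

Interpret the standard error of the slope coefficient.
SE(β̂₁) = 0.2037 is the estimated standard deviation of the slope estimate across repeated samples; relative to β̂₁ = 3.4607 that is 5.9%, a precise estimate.

What SE measures:
- The standard error quantifies the sampling variability of the coefficient estimate
- It is the estimated standard deviation of β̂₁ across hypothetical repeated samples of the same size
- Smaller SE → more precise estimate

Relative precision:
- SE / |β̂₁| = 0.2037 / 3.4607 = 5.9%
- Rule of thumb (under 20%: precise; 20% to under 50%: moderately precise; 50% or more: imprecise) → precise

Link to the t-test: t = β̂₁ / SE(β̂₁) = 3.4607 / 0.2037 = 16.9892, the statistic for H₀: β₁ = 0.

What drives SE(β̂₁): larger n (here n = 29) → smaller SE; wider spread of x values → smaller SE.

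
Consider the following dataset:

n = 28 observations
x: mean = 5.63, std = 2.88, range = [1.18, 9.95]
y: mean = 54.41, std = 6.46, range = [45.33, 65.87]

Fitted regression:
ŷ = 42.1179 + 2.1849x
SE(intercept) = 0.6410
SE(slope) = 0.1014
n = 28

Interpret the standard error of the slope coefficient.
SE(β̂₁) = 0.1014 is the estimated standard deviation of the slope estimate across repeated samples; relative to β̂₁ = 2.1849 that is 4.6%, a precise estimate.

SE(β̂₁) = 0.1014 says: if we drew many samples of n = 28 from the same population and refit each time, the fitted slopes would scatter with a standard deviation of roughly 0.1014 around the true β₁.

Relative precision:
- SE / |β̂₁| = 0.1014 / 2.1849 = 4.6%
- Rule of thumb (under 20%: precise; 20% to under 50%: moderately precise; 50% or more: imprecise) → precise

Link to the t-test: t = β̂₁ / SE(β̂₁) = 2.1849 / 0.1014 = 21.5473, the statistic for H₀: β₁ = 0.

What drives SE(β̂₁): larger n (here n = 28) → smaller SE; more residual scatter → larger SE.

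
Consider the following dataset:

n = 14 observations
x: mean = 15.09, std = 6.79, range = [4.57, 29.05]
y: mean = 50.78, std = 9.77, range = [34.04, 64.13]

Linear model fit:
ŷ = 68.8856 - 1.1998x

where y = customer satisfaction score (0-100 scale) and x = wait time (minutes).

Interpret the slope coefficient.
For each additional minute of wait time, predicted satisfaction score decreases by approximately 1.1998 points.

The slope coefficient β₁ = -1.1998 represents the marginal effect of wait time on satisfaction score.

Interpretation:
- Wait time up by 1 minute → predicted satisfaction score decreases by 1.1998 points
- This is a linear approximation: the same per-unit change is assumed across the whole observed x range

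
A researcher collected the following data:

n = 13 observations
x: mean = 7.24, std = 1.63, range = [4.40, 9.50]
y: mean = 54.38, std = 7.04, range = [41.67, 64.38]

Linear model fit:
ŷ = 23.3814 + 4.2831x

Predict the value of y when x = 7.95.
ŷ = 57.4320

x = 7.95 lies inside the observed range [4.40, 9.50], so the fitted equation applies directly:

ŷ = 23.3814 + 4.2831 × 7.95
ŷ = 23.3814 + 34.0506
ŷ = 57.4320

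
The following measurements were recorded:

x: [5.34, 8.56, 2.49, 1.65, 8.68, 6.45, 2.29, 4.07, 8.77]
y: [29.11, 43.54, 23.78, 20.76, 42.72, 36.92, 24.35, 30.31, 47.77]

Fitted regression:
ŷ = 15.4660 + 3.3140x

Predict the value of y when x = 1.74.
ŷ = 21.2324

x = 1.74 lies inside the observed range [1.65, 8.77], so the fitted equation applies directly:

ŷ = 15.4660 + 3.3140 × 1.74
ŷ = 15.4660 + 5.7664
ŷ = 21.2324

This is the fitted mean response at that x — an individual observation would come with a wider prediction interval.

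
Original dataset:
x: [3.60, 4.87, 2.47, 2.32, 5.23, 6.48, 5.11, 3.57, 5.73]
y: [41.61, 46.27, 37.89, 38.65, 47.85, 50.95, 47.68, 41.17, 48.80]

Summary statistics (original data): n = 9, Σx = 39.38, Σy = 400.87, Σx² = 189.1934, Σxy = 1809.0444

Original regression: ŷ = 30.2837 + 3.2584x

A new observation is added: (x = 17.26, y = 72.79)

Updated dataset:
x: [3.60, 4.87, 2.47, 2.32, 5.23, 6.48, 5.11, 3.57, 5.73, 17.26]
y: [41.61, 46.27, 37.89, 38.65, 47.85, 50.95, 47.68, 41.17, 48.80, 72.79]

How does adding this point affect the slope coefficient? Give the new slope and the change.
Adding the point moves β₁ from 3.2584 to 2.3007, i.e. it decreases by 0.9577 (-29.4%).

x = 17.26 lies well outside the original x-range [2.32, 6.48] (x̄ ≈ 4.38), so this observation has high leverage and can move the slope substantially.

Step 1: Update the sums with the new point (n goes from 9 to 10)
Σx  = 39.38 + 17.26 = 56.64
Σy  = 400.87 + 72.79 = 473.66
Σx² = 189.1934 + 17.26² = 189.1934 + 297.9076 = 487.1010
Σxy = 1809.0444 + 17.26×72.79 = 1809.0444 + 1256.3554 = 3065.3998

Step 2: Recompute the slope with b₁ = (nΣxy − ΣxΣy) / (nΣx² − (Σx)²)
Numerator   = 10×3065.3998 − 56.64×473.66 = 30653.9980 − 26828.1024 = 3825.8956
Denominator = 10×487.1010 − 56.64² = 4871.0100 − 3208.0896 = 1662.9204
b₁(new) = 3825.8956 / 1662.9204 = 2.3007

(Same formula on the original sums: (9×1809.0444 − 39.38×400.87) / (9×189.1934 − 39.38²) = 495.1390 / 151.9562 = 3.2584, matching the given fit.)

Step 3: Change in slope
Δβ₁ = 2.3007 − 3.2584 = -0.9577
Relative change = -0.9577 / 3.2584 × 100% = -29.4%
→ the slope decreases when the point is added.

Because the point sits below the extension of the original line at a high-leverage x, it tilts the fit down.
In practice: check such a point for data-entry or measurement error.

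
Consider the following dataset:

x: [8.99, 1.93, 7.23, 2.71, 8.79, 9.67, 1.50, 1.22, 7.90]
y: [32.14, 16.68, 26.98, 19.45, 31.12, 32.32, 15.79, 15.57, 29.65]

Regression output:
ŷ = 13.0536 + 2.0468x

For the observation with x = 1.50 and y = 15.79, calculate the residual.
Residual = -0.3338

The residual is the difference between the actual value and the predicted value:

Residual = y - ŷ

Step 1: Calculate predicted value
ŷ = 13.0536 + 2.0468 × 1.50
ŷ = 16.1238

Step 2: Calculate residual
Residual = 15.79 - 16.1238
Residual = -0.3338

Sign check: y < ŷ, so the point is below the line and the fit overestimates here.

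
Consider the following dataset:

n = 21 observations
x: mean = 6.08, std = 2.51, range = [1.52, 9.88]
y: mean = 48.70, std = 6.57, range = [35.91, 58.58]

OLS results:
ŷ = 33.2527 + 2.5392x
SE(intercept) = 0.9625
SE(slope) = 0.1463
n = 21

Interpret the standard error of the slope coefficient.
The slope 2.5392 is pinned down to within about ±0.1463 (one SE) by these data — relative uncertainty 5.8%, i.e. precise.

SE(β̂₁) = 0.1463 says: if we drew many samples of n = 21 from the same population and refit each time, the fitted slopes would scatter with a standard deviation of roughly 0.1463 around the true β₁.

Relative precision:
- SE / |β̂₁| = 0.1463 / 2.5392 = 5.8%
- Rule of thumb (under 20%: precise; 20% to under 50%: moderately precise; 50% or more: imprecise) → precise

Link to the t-test: t = β̂₁ / SE(β̂₁) = 2.5392 / 0.1463 = 17.3561, the statistic for H₀: β₁ = 0.

What drives SE(β̂₁): more residual scatter → larger SE; wider spread of x values → smaller SE; larger n (here n = 21) → smaller SE.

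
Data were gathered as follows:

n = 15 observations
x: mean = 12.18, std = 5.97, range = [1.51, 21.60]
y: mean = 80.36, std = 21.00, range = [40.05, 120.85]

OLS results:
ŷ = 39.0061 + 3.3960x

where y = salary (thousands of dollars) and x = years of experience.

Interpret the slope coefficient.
On average, salary is about 3.3960 thousand dollars higher for every extra year of experience.

The slope coefficient β₁ = 3.3960 represents the marginal effect of experience on salary.

Interpretation:
- Experience up by 1 year → predicted salary increases by 3.3960 thousand dollars
- The effect is assumed constant over the observed range of x (linearity)

(β₀ = 39.0061 is the fitted value at x = 0 and is not part of the slope interpretation.)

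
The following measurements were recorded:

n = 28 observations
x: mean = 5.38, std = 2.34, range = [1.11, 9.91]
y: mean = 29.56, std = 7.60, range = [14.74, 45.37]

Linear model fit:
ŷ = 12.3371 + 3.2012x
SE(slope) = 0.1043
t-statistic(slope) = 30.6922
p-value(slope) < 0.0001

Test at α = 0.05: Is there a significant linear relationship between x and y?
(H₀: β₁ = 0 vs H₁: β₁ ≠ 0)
Reject H₀: p-value < 0.0001 < α = 0.05. The linear relationship is significant at the 5% level.

Hypothesis test for the slope coefficient:

H₀: β₁ = 0 (no linear relationship)
H₁: β₁ ≠ 0 (linear relationship exists)

Test statistic: t = β̂₁ / SE(β̂₁) = 3.2012 / 0.1043 = 30.6922

With df = 26, the two-sided p-value for |t| = 30.6922 is <0.0001.

Decision rule: reject H₀ if p-value < α.
p-value < 0.0001 < α = 0.05 → reject H₀.

Conclusion: the linear association between x and y is significant at the 5% level.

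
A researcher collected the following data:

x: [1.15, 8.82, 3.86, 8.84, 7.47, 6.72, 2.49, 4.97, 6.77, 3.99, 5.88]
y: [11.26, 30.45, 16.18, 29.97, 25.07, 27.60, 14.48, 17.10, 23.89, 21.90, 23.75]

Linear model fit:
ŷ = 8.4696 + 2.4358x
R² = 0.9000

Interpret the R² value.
R² = 0.9000 means 90.00% of the variation in y is explained by the linear relationship with x. This indicates a strong fit.

R² = 1 − SS_res/SS_tot compares the residual scatter to the total scatter of y about its mean.

Here R² = 0.9000:
- Explained: 90.00% of the variation in y
- Unexplained (residual): 100% − 90.00% = 10.00%
- Rule of thumb (below 0.3 weak; 0.3 to below 0.7 moderate; 0.7 and above strong) → strong

Calculation: R² = 1 − (SS_res / SS_tot), where SS_res is the sum of squared residuals and SS_tot the total sum of squares.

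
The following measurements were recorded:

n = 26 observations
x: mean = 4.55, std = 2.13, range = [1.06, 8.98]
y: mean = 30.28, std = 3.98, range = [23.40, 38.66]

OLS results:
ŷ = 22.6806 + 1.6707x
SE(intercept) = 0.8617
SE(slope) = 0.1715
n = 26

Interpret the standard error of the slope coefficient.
SE(β̂₁) = 0.1715 is the estimated standard deviation of the slope estimate across repeated samples; relative to β̂₁ = 1.6707 that is 10.3%, a precise estimate.

What SE measures:
- The standard error quantifies the sampling variability of the coefficient estimate
- It is the estimated standard deviation of β̂₁ across hypothetical repeated samples of the same size
- Smaller SE → more precise estimate

Relative precision:
- SE / |β̂₁| = 0.1715 / 1.6707 = 10.3%
- Rule of thumb (under 20%: precise; 20% to under 50%: moderately precise; 50% or more: imprecise) → precise

Link to interval estimation: a confidence interval for β₁ is β̂₁ ± t* × 0.1715, so SE sets the half-width per unit of t*.

What drives SE(β̂₁): larger n (here n = 26) → smaller SE; more residual scatter → larger SE.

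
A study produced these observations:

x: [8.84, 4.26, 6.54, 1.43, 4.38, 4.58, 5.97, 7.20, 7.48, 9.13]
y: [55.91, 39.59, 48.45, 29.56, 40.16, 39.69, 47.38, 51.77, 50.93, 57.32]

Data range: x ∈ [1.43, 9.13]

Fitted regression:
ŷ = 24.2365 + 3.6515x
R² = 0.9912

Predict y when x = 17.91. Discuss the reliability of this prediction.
ŷ = 89.6349, but this is extrapolation (above the data range [1.43, 9.13]) and may be unreliable.

Prediction calculation:
ŷ = 24.2365 + 3.6515 × 17.91
ŷ = 89.6349

Reliability:
- Data range: x ∈ [1.43, 9.13]
- Prediction point: x = 17.91 is 8.78 units above the observed range → this is EXTRAPOLATION, not interpolation

Why that matters here:
- Real relationships often flatten, saturate, or turn nonlinear at extremes
- The standard error of prediction grows with (x − x̄)², and x = 17.91 is far from x̄ = 5.98
- R² describes fit only over the sampled x values; it says nothing about behaviour beyond them

A defensible statement: 'if the linear trend continued to x = 17.91, y would be about 89.6349' — the premise is untested.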